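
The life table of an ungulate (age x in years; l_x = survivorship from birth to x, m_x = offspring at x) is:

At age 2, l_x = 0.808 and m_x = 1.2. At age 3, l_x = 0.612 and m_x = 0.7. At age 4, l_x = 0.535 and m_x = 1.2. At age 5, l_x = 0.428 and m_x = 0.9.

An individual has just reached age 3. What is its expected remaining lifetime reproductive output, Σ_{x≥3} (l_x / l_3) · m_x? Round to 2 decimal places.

2.38

l_3 = 0.612. Conditional survival from age 3 to x is l_x / l_3.
  x=3: (0.612/0.612) × 0.7 = 0.7000
  x=4: (0.535/0.612) × 1.2 = 1.0490
  x=5: (0.428/0.612) × 0.9 = 0.6294
Sum = 0.7000 + 1.0490 + 0.6294 = 2.3784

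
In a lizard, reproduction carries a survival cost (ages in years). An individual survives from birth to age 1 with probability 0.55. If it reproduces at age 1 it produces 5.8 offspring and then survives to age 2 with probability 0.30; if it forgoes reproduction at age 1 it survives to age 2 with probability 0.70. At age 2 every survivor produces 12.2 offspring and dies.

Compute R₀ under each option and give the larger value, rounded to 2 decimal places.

breed at age 1: R₀ = 0.55 × (5.8 + 0.30 × 12.2) = 0.55 × 9.4600 = 5.2030
delay to age 2: R₀ = 0.55 × (0.70 × 12.2) = 0.55 × 8.5400 = 4.6970
Higher: breed at age 1 (5.2030).

5.20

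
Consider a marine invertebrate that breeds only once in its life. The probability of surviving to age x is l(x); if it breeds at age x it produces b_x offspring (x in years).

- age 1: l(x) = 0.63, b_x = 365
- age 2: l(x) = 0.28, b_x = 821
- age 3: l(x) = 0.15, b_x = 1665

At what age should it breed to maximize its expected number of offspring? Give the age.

Expected offspring if breeding at age x = l(x) × b_x:
  age 1: 0.63 × 365 = 229.950
  age 2: 0.28 × 821 = 229.880
  age 3: 0.15 × 1665 = 249.750
Maximum at age 3 (249.750).

3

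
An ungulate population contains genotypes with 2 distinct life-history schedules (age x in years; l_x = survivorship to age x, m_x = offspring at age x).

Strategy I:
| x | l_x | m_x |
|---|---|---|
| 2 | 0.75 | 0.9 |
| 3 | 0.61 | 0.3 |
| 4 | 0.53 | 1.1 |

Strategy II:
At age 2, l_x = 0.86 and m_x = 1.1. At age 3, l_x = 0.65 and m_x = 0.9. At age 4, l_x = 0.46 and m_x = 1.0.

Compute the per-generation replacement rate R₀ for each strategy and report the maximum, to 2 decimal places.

1.99

Strategy I: R₀ = 0.75×0.9 + 0.61×0.3 + 0.53×1.1 = 1.4410
Strategy II: R₀ = 0.86×1.1 + 0.65×0.9 + 0.46×1.0 = 1.9910
Highest R₀: strategy II with 1.9910.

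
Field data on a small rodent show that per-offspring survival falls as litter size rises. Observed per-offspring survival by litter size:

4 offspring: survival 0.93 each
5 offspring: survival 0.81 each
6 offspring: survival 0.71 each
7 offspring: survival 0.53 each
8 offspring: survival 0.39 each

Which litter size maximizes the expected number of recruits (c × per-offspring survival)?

6

Expected recruits = c × s(c):
  c=4: 4 × 0.93 = 3.720
  c=5: 5 × 0.81 = 4.050
  c=6: 6 × 0.71 = 4.260
  c=7: 7 × 0.53 = 3.710
  c=8: 8 × 0.39 = 3.120
Maximum at c = 6 (4.260 recruits).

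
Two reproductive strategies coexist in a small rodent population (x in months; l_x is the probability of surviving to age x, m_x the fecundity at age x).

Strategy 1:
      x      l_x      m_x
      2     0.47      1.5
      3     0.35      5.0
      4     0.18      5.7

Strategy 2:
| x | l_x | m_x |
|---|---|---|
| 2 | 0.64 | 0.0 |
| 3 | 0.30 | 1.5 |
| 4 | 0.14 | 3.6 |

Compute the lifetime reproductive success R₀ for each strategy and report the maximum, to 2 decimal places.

Strategy 1: R₀ = 0.47×1.5 + 0.35×5.0 + 0.18×5.7 = 3.4810
Strategy 2: R₀ = 0.64×0.0 + 0.30×1.5 + 0.14×3.6 = 0.9540
Highest R₀: strategy 1 with 3.4810.

3.48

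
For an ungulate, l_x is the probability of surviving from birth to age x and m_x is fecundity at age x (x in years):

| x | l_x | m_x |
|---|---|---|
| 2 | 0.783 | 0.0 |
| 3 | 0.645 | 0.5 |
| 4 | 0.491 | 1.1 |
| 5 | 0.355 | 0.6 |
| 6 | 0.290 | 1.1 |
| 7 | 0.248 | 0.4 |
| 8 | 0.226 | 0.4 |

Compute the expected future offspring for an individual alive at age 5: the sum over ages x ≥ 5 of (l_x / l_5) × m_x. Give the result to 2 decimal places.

l_5 = 0.355. Conditional survival from age 5 to x is l_x / l_5.
  x=5: (0.355/0.355) × 0.6 = 0.6000
  x=6: (0.290/0.355) × 1.1 = 0.8986
  x=7: (0.248/0.355) × 0.4 = 0.2794
  x=8: (0.226/0.355) × 0.4 = 0.2546
Sum = 0.6000 + 0.8986 + 0.2794 + 0.2546 = 2.0327

2.03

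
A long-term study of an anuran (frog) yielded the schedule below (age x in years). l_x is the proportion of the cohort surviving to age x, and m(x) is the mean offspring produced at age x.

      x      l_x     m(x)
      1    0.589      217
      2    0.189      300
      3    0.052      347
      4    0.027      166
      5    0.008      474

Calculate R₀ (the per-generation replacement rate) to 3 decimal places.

R₀ = Σ l_x m(x):
  age 1: 0.589 × 217 = 127.8130
  age 2: 0.189 × 300 = 56.7000
  age 3: 0.052 × 347 = 18.0440
  age 4: 0.027 × 166 = 4.4820
  age 5: 0.008 × 474 = 3.7920
R₀ = 127.8130 + 56.7000 + 18.0440 + 4.4820 + 3.7920 = 210.8310

210.831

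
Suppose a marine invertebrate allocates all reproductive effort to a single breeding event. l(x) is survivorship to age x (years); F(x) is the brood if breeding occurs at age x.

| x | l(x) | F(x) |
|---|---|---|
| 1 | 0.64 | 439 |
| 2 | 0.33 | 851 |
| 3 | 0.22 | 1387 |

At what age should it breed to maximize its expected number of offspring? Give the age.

3

Expected offspring if breeding at age x = l(x) × F(x):
  age 1: 0.64 × 439 = 280.960
  age 2: 0.33 × 851 = 280.830
  age 3: 0.22 × 1387 = 305.140
Maximum at age 3 (305.140).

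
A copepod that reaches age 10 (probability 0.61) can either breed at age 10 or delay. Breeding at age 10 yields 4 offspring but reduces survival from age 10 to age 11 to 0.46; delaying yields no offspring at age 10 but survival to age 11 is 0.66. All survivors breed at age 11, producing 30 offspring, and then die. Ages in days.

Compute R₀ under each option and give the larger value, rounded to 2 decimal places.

12.08

breed at age 10: R₀ = 0.61 × (4 + 0.46 × 30) = 0.61 × 17.8000 = 10.8580
delay to age 11: R₀ = 0.61 × (0.66 × 30) = 0.61 × 19.8000 = 12.0780
Higher: delay to age 11 (12.0780).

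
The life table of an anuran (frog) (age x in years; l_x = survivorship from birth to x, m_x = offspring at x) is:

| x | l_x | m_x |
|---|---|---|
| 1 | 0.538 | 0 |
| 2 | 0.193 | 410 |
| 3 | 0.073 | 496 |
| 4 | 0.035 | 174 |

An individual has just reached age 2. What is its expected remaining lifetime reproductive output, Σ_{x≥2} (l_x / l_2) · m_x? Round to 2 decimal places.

629.16

l_2 = 0.193. Conditional survival from age 2 to x is l_x / l_2.
  x=2: (0.193/0.193) × 410 = 410.0000
  x=3: (0.073/0.193) × 496 = 187.6062
  x=4: (0.035/0.193) × 174 = 31.5544
Sum = 410.0000 + 187.6062 + 31.5544 = 629.1606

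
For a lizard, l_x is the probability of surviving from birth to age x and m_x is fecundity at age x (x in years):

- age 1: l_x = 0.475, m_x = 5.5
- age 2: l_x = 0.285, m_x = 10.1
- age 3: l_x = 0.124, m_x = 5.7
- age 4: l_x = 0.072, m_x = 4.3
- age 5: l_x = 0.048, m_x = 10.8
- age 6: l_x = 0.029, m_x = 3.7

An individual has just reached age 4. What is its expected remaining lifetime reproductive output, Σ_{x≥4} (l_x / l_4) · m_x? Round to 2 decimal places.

l_4 = 0.072. Conditional survival from age 4 to x is l_x / l_4.
  x=4: (0.072/0.072) × 4.3 = 4.3000
  x=5: (0.048/0.072) × 10.8 = 7.2000
  x=6: (0.029/0.072) × 3.7 = 1.4903
Sum = 4.3000 + 7.2000 + 1.4903 = 12.9903

12.99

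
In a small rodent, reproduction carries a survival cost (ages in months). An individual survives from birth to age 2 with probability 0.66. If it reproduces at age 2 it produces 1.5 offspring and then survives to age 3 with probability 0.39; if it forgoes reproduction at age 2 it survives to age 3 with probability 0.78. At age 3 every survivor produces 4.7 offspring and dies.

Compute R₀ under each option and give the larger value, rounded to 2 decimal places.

breed at age 2: R₀ = 0.66 × (1.5 + 0.39 × 4.7) = 0.66 × 3.3330 = 2.1998
delay to age 3: R₀ = 0.66 × (0.78 × 4.7) = 0.66 × 3.6660 = 2.4196
Higher: delay to age 3 (2.4196).

2.42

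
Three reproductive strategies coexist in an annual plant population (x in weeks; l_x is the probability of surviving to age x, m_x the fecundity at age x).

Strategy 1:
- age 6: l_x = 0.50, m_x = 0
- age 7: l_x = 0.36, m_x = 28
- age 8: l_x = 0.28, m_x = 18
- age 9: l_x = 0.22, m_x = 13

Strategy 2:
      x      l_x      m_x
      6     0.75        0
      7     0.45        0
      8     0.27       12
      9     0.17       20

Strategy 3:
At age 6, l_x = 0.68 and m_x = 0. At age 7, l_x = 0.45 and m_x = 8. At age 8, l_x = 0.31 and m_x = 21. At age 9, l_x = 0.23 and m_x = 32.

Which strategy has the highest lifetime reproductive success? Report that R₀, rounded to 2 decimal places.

17.98

Strategy 1: R₀ = 0.50×0 + 0.36×28 + 0.28×18 + 0.22×13 = 17.9800
Strategy 2: R₀ = 0.75×0 + 0.45×0 + 0.27×12 + 0.17×20 = 6.6400
Strategy 3: R₀ = 0.68×0 + 0.45×8 + 0.31×21 + 0.23×32 = 17.4700
Highest R₀: strategy 1 with 17.9800.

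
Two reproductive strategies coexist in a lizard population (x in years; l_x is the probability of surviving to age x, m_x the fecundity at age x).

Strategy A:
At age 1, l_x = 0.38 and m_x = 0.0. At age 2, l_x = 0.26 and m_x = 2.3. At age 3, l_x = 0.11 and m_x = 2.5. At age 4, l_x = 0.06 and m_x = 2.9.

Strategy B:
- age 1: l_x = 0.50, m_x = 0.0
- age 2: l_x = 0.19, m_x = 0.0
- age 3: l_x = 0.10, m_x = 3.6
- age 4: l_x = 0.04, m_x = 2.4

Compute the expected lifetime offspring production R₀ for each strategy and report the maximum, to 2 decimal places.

1.05

Strategy A: R₀ = 0.38×0.0 + 0.26×2.3 + 0.11×2.5 + 0.06×2.9 = 1.0470
Strategy B: R₀ = 0.50×0.0 + 0.19×0.0 + 0.10×3.6 + 0.04×2.4 = 0.4560
Highest R₀: strategy A with 1.0470.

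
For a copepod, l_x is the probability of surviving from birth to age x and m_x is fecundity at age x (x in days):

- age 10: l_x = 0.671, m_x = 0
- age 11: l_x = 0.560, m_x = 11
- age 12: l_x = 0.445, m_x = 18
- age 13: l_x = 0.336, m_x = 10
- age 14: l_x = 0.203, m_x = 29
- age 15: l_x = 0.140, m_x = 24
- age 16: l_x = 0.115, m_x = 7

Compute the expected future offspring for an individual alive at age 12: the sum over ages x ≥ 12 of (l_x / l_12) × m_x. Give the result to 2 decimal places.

48.14

l_12 = 0.445. Conditional survival from age 12 to x is l_x / l_12.
  x=12: (0.445/0.445) × 18 = 18.0000
  x=13: (0.336/0.445) × 10 = 7.5506
  x=14: (0.203/0.445) × 29 = 13.2292
  x=15: (0.140/0.445) × 24 = 7.5506
  x=16: (0.115/0.445) × 7 = 1.8090
Sum = 18.0000 + 7.5506 + 13.2292 + 7.5506 + 1.8090 = 48.1393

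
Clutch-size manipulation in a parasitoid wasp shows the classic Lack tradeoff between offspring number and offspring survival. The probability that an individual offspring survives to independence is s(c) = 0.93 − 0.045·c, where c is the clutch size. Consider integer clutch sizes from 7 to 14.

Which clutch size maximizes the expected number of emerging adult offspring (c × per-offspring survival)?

Expected emerging adult offspring = c × s(c):
  c=7: 7 × 0.615 = 4.305
  c=8: 8 × 0.570 = 4.560
  c=9: 9 × 0.525 = 4.725
  c=10: 10 × 0.480 = 4.800
  c=11: 11 × 0.435 = 4.785
  c=12: 12 × 0.390 = 4.680
  c=13: 13 × 0.345 = 4.485
  c=14: 14 × 0.300 = 4.200
Maximum at c = 10 (4.800 emerging adult offspring).

10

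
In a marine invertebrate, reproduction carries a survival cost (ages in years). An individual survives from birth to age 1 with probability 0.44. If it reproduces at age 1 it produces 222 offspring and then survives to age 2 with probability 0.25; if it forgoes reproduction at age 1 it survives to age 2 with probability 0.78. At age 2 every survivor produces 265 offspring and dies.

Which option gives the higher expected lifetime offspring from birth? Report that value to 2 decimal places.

breed at age 1: R₀ = 0.44 × (222 + 0.25 × 265) = 0.44 × 288.2500 = 126.8300
delay to age 2: R₀ = 0.44 × (0.78 × 265) = 0.44 × 206.7000 = 90.9480
Higher: breed at age 1 (126.8300).

126.83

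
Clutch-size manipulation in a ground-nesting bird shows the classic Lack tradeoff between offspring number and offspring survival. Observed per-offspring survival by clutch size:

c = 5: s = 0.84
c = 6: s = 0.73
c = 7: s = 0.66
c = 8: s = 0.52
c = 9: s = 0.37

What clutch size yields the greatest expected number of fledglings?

7

Expected fledglings = c × s(c):
  c=5: 5 × 0.84 = 4.200
  c=6: 6 × 0.73 = 4.380
  c=7: 7 × 0.66 = 4.620
  c=8: 8 × 0.52 = 4.160
  c=9: 9 × 0.37 = 3.330
Maximum at c = 7 (4.620 fledglings).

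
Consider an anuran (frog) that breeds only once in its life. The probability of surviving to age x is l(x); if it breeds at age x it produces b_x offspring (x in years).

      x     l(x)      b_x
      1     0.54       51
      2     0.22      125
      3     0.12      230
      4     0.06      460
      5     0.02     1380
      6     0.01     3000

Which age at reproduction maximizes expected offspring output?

Expected offspring if breeding at age x = l(x) × b_x:
  age 1: 0.54 × 51 = 27.540
  age 2: 0.22 × 125 = 27.500
  age 3: 0.12 × 230 = 27.600
  age 4: 0.06 × 460 = 27.600
  age 5: 0.02 × 1380 = 27.600
  age 6: 0.01 × 3000 = 30.000
Maximum at age 6 (30.000).

6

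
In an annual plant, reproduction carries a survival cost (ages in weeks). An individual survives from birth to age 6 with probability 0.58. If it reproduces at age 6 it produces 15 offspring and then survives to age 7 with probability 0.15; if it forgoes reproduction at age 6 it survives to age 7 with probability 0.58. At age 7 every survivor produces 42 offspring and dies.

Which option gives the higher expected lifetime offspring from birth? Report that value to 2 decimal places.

breed at age 6: R₀ = 0.58 × (15 + 0.15 × 42) = 0.58 × 21.3000 = 12.3540
delay to age 7: R₀ = 0.58 × (0.58 × 42) = 0.58 × 24.3600 = 14.1288
Higher: delay to age 7 (14.1288).

14.13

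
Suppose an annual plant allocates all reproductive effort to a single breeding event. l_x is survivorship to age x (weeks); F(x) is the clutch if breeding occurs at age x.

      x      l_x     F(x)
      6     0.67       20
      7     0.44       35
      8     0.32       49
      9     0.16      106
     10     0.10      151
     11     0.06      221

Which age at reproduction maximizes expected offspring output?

Expected offspring if breeding at age x = l_x × F(x):
  age 6: 0.67 × 20 = 13.400
  age 7: 0.44 × 35 = 15.400
  age 8: 0.32 × 49 = 15.680
  age 9: 0.16 × 106 = 16.960
  age 10: 0.10 × 151 = 15.100
  age 11: 0.06 × 221 = 13.260
Maximum at age 9 (16.960).

9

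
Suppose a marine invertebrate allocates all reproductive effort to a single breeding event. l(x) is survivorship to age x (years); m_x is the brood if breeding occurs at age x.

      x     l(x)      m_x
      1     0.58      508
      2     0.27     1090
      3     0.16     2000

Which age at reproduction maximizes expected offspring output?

Expected offspring if breeding at age x = l(x) × m_x:
  age 1: 0.58 × 508 = 294.640
  age 2: 0.27 × 1090 = 294.300
  age 3: 0.16 × 2000 = 320.000
Maximum at age 3 (320.000).

3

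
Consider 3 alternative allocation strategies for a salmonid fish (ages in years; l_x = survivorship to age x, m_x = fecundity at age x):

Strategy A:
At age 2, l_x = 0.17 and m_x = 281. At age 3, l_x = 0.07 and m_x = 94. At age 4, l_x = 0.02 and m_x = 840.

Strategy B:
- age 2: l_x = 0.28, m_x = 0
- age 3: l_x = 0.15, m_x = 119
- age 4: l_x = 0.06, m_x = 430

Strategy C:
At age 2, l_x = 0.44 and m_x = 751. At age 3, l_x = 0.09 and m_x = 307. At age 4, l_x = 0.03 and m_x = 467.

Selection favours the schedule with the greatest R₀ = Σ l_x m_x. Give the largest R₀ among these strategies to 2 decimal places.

372.08

Strategy A: R₀ = 0.17×281 + 0.07×94 + 0.02×840 = 71.1500
Strategy B: R₀ = 0.28×0 + 0.15×119 + 0.06×430 = 43.6500
Strategy C: R₀ = 0.44×751 + 0.09×307 + 0.03×467 = 372.0800
Highest R₀: strategy C with 372.0800.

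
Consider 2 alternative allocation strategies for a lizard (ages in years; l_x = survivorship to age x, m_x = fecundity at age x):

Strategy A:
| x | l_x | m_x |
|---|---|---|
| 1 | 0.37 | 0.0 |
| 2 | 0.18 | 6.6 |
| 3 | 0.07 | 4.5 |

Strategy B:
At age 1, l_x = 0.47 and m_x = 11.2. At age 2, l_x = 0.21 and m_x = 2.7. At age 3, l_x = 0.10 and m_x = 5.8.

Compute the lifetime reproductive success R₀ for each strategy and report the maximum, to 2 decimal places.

6.41

Strategy A: R₀ = 0.37×0.0 + 0.18×6.6 + 0.07×4.5 = 1.5030
Strategy B: R₀ = 0.47×11.2 + 0.21×2.7 + 0.10×5.8 = 6.4110
Highest R₀: strategy B with 6.4110.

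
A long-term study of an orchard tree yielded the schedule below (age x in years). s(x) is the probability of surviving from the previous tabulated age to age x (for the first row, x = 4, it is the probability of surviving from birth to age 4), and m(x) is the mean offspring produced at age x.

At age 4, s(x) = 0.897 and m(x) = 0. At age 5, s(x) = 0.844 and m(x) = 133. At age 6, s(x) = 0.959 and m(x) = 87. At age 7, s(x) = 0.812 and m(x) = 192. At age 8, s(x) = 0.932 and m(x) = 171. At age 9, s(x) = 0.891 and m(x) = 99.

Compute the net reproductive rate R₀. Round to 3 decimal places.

419.467

Survivorship from birth: l_x = s_4·s_5·…·s_x.
  l_4 = 0.89700
  l_5 = 0.75707
  l_6 = 0.72603
  l_7 = 0.58953
  l_8 = 0.54945
  l_9 = 0.48956
R₀ = Σ l_x m(x):
  age 4: 0.89700 × 0 = 0.0000
  age 5: 0.75707 × 133 = 100.6903
  age 6: 0.72603 × 87 = 63.1646
  age 7: 0.58953 × 192 = 113.1898
  age 8: 0.54945 × 171 = 93.9560
  age 9: 0.48956 × 99 = 48.4664
R₀ = 0.0000 + 100.6903 + 63.1646 + 113.1898 + 93.9560 + 48.4664 = 419.4671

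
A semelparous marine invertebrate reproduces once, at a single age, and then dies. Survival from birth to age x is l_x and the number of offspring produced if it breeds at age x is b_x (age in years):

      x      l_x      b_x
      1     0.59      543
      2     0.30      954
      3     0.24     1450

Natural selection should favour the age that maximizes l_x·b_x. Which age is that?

Expected offspring if breeding at age x = l_x × b_x:
  age 1: 0.59 × 543 = 320.370
  age 2: 0.30 × 954 = 286.200
  age 3: 0.24 × 1450 = 348.000
Maximum at age 3 (348.000).

3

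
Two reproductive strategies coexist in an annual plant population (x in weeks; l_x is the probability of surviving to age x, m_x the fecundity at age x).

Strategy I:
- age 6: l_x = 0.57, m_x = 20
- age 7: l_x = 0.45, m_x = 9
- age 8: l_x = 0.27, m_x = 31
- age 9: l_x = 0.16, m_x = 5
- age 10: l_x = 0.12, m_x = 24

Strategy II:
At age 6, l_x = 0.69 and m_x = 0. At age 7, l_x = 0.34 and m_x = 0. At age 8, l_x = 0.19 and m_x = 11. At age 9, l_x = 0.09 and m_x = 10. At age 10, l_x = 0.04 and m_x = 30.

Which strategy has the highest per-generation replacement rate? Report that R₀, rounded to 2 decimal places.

Strategy I: R₀ = 0.57×20 + 0.45×9 + 0.27×31 + 0.16×5 + 0.12×24 = 27.5000
Strategy II: R₀ = 0.69×0 + 0.34×0 + 0.19×11 + 0.09×10 + 0.04×30 = 4.1900
Highest R₀: strategy I with 27.5000.

27.50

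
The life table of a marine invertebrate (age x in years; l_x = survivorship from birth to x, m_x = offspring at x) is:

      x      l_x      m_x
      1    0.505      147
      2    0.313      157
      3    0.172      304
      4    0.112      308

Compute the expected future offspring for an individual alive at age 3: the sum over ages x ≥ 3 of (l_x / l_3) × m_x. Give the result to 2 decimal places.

l_3 = 0.172. Conditional survival from age 3 to x is l_x / l_3.
  x=3: (0.172/0.172) × 304 = 304.0000
  x=4: (0.112/0.172) × 308 = 200.5581
Sum = 304.0000 + 200.5581 = 504.5581

504.56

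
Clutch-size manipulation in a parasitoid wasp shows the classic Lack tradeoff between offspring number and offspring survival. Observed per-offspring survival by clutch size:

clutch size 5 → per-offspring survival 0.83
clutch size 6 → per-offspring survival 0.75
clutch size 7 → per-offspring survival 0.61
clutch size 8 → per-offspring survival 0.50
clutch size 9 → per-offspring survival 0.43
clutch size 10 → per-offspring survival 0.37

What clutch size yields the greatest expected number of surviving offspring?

Expected surviving offspring = c × s(c):
  c=5: 5 × 0.83 = 4.150
  c=6: 6 × 0.75 = 4.500
  c=7: 7 × 0.61 = 4.270
  c=8: 8 × 0.50 = 4.000
  c=9: 9 × 0.43 = 3.870
  c=10: 10 × 0.37 = 3.700
Maximum at c = 6 (4.500 surviving offspring).

6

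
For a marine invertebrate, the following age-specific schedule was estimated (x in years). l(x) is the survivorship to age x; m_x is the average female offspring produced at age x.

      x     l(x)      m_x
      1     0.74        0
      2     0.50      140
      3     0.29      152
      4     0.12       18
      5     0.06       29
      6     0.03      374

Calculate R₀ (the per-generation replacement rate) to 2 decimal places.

R₀ = Σ l(x) m_x:
  age 1: 0.74 × 0 = 0.0000
  age 2: 0.50 × 140 = 70.0000
  age 3: 0.29 × 152 = 44.0800
  age 4: 0.12 × 18 = 2.1600
  age 5: 0.06 × 29 = 1.7400
  age 6: 0.03 × 374 = 11.2200
R₀ = 0.0000 + 70.0000 + 44.0800 + 2.1600 + 1.7400 + 11.2200 = 129.2000

129.20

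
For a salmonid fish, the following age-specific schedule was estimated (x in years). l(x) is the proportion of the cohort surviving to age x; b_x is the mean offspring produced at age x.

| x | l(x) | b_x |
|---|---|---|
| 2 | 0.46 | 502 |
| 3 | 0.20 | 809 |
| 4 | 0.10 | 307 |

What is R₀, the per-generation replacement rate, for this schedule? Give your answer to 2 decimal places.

423.42

R₀ = Σ l(x) b_x:
  age 2: 0.46 × 502 = 230.9200
  age 3: 0.20 × 809 = 161.8000
  age 4: 0.10 × 307 = 30.7000
R₀ = 230.9200 + 161.8000 + 30.7000 = 423.4200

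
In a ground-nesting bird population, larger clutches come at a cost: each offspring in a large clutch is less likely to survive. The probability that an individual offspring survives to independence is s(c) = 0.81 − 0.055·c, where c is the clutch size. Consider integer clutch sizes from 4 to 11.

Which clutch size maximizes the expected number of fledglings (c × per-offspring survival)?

Expected fledglings = c × s(c):
  c=4: 4 × 0.590 = 2.360
  c=5: 5 × 0.535 = 2.675
  c=6: 6 × 0.480 = 2.880
  c=7: 7 × 0.425 = 2.975
  c=8: 8 × 0.370 = 2.960
  c=9: 9 × 0.315 = 2.835
  c=10: 10 × 0.260 = 2.600
  c=11: 11 × 0.205 = 2.255
Maximum at c = 7 (2.975 fledglings).

7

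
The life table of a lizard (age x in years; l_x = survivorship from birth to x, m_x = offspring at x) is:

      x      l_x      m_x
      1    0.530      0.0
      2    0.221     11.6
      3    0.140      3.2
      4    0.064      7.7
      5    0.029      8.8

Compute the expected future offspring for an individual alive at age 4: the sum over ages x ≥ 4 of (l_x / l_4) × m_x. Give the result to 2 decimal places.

11.69

l_4 = 0.064. Conditional survival from age 4 to x is l_x / l_4.
  x=4: (0.064/0.064) × 7.7 = 7.7000
  x=5: (0.029/0.064) × 8.8 = 3.9875
Sum = 7.7000 + 3.9875 = 11.6875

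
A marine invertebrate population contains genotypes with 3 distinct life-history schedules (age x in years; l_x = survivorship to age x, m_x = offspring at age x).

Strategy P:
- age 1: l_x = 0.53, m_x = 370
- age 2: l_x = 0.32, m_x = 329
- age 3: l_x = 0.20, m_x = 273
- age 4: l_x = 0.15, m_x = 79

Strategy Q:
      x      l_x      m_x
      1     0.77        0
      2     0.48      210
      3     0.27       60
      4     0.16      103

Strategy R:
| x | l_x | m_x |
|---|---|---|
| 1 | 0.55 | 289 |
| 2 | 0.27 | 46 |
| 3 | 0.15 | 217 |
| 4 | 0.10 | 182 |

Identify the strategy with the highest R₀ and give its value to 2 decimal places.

Strategy P: R₀ = 0.53×370 + 0.32×329 + 0.20×273 + 0.15×79 = 367.8300
Strategy Q: R₀ = 0.77×0 + 0.48×210 + 0.27×60 + 0.16×103 = 133.4800
Strategy R: R₀ = 0.55×289 + 0.27×46 + 0.15×217 + 0.10×182 = 222.1200
Highest R₀: strategy P with 367.8300.

367.83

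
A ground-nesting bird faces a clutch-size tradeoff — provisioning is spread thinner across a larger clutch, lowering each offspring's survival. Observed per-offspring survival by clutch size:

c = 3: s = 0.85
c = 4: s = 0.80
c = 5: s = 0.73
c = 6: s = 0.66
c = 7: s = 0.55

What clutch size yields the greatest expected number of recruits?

6

Expected recruits = c × s(c):
  c=3: 3 × 0.85 = 2.550
  c=4: 4 × 0.80 = 3.200
  c=5: 5 × 0.73 = 3.650
  c=6: 6 × 0.66 = 3.960
  c=7: 7 × 0.55 = 3.850
Maximum at c = 6 (3.960 recruits).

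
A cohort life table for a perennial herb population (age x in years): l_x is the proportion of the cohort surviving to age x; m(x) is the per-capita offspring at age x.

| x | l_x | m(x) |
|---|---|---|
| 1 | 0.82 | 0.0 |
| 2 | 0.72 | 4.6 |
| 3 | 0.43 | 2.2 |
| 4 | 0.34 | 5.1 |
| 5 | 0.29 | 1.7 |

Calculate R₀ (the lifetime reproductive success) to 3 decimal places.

R₀ = Σ l_x m(x):
  age 1: 0.82 × 0.0 = 0.0000
  age 2: 0.72 × 4.6 = 3.3120
  age 3: 0.43 × 2.2 = 0.9460
  age 4: 0.34 × 5.1 = 1.7340
  age 5: 0.29 × 1.7 = 0.4930
R₀ = 0.0000 + 3.3120 + 0.9460 + 1.7340 + 0.4930 = 6.4850

6.485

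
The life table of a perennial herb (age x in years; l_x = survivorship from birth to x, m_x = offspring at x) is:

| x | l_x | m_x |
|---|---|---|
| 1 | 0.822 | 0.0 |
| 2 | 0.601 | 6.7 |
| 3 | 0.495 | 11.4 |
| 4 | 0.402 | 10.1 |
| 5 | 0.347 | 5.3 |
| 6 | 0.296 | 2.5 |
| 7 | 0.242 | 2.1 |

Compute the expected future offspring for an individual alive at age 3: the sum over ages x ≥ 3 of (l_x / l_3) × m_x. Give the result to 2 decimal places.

l_3 = 0.495. Conditional survival from age 3 to x is l_x / l_3.
  x=3: (0.495/0.495) × 11.4 = 11.4000
  x=4: (0.402/0.495) × 10.1 = 8.2024
  x=5: (0.347/0.495) × 5.3 = 3.7154
  x=6: (0.296/0.495) × 2.5 = 1.4949
  x=7: (0.242/0.495) × 2.1 = 1.0267
Sum = 11.4000 + 8.2024 + 3.7154 + 1.4949 + 1.0267 = 25.8394

25.84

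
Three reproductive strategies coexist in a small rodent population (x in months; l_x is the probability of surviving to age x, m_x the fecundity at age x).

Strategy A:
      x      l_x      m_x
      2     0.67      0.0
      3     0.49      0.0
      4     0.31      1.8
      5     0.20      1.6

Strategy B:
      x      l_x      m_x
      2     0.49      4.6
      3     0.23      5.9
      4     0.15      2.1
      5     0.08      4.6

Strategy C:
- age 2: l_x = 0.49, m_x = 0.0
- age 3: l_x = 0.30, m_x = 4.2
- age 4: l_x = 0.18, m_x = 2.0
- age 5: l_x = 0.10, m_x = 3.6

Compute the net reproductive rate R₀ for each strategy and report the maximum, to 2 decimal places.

4.29

Strategy A: R₀ = 0.67×0.0 + 0.49×0.0 + 0.31×1.8 + 0.20×1.6 = 0.8780
Strategy B: R₀ = 0.49×4.6 + 0.23×5.9 + 0.15×2.1 + 0.08×4.6 = 4.2940
Strategy C: R₀ = 0.49×0.0 + 0.30×4.2 + 0.18×2.0 + 0.10×3.6 = 1.9800
Highest R₀: strategy B with 4.2940.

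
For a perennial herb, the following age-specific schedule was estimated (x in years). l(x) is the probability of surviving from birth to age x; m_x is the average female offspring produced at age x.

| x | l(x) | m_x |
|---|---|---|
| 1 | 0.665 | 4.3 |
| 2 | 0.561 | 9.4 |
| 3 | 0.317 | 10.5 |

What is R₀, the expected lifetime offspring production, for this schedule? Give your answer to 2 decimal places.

R₀ = Σ l(x) m_x:
  age 1: 0.665 × 4.3 = 2.8595
  age 2: 0.561 × 9.4 = 5.2734
  age 3: 0.317 × 10.5 = 3.3285
R₀ = 2.8595 + 5.2734 + 3.3285 = 11.4614

11.46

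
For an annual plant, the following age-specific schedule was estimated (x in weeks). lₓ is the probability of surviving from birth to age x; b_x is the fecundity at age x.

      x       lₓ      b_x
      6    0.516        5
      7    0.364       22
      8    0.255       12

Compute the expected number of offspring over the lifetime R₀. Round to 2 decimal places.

13.65

R₀ = Σ lₓ b_x:
  age 6: 0.516 × 5 = 2.5800
  age 7: 0.364 × 22 = 8.0080
  age 8: 0.255 × 12 = 3.0600
R₀ = 2.5800 + 8.0080 + 3.0600 = 13.6480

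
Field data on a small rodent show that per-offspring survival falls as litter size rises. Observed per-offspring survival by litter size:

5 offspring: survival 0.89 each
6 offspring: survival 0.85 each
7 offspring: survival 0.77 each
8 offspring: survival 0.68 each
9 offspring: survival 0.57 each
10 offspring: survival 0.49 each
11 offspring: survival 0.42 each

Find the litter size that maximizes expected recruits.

8

Expected recruits = c × s(c):
  c=5: 5 × 0.89 = 4.450
  c=6: 6 × 0.85 = 5.100
  c=7: 7 × 0.77 = 5.390
  c=8: 8 × 0.68 = 5.440
  c=9: 9 × 0.57 = 5.130
  c=10: 10 × 0.49 = 4.900
  c=11: 11 × 0.42 = 4.620
Maximum at c = 8 (5.440 recruits).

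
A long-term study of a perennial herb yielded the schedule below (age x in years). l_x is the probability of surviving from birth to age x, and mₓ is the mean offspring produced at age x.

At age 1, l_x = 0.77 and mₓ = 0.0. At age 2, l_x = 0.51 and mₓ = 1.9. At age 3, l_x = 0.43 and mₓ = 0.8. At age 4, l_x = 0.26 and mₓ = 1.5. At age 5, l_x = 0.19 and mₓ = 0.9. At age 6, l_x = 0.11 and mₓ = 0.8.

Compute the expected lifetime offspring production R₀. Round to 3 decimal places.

1.962

R₀ = Σ l_x mₓ:
  age 1: 0.77 × 0.0 = 0.0000
  age 2: 0.51 × 1.9 = 0.9690
  age 3: 0.43 × 0.8 = 0.3440
  age 4: 0.26 × 1.5 = 0.3900
  age 5: 0.19 × 0.9 = 0.1710
  age 6: 0.11 × 0.8 = 0.0880
R₀ = 0.0000 + 0.9690 + 0.3440 + 0.3900 + 0.1710 + 0.0880 = 1.9620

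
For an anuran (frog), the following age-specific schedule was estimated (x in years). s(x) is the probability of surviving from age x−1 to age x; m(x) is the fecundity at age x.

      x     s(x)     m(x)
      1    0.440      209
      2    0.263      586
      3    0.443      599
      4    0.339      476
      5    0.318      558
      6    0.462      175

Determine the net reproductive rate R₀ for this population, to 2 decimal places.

Survivorship from birth: l_x = s_1·s_2·…·s_x.
  l_1 = 0.44000
  l_2 = 0.11572
  l_3 = 0.05126
  l_4 = 0.01738
  l_5 = 0.00553
  l_6 = 0.00255
R₀ = Σ l_x m(x):
  age 1: 0.44000 × 209 = 91.9600
  age 2: 0.11572 × 586 = 67.8119
  age 3: 0.05126 × 599 = 30.7047
  age 4: 0.01738 × 476 = 8.2729
  age 5: 0.00553 × 558 = 3.0857
  age 6: 0.00255 × 175 = 0.4463
R₀ = 91.9600 + 67.8119 + 30.7047 + 8.2729 + 3.0857 + 0.4463 = 202.2815

202.28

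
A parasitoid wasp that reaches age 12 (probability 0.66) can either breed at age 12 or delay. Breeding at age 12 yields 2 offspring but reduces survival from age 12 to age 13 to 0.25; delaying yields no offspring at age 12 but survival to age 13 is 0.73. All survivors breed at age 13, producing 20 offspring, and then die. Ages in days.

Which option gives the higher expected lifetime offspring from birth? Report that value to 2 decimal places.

breed at age 12: R₀ = 0.66 × (2 + 0.25 × 20) = 0.66 × 7.0000 = 4.6200
delay to age 13: R₀ = 0.66 × (0.73 × 20) = 0.66 × 14.6000 = 9.6360
Higher: delay to age 13 (9.6360).

9.64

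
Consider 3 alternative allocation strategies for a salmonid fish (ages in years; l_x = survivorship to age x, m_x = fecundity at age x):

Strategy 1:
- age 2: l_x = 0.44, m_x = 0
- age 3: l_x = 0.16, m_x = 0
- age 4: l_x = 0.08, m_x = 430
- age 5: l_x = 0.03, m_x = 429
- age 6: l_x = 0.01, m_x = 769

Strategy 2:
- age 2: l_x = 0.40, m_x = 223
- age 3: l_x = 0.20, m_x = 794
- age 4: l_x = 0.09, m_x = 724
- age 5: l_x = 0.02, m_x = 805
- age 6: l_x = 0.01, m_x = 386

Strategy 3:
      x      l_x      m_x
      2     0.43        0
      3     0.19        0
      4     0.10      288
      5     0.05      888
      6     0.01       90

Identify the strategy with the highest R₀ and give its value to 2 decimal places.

Strategy 1: R₀ = 0.44×0 + 0.16×0 + 0.08×430 + 0.03×429 + 0.01×769 = 54.9600
Strategy 2: R₀ = 0.40×223 + 0.20×794 + 0.09×724 + 0.02×805 + 0.01×386 = 333.1200
Strategy 3: R₀ = 0.43×0 + 0.19×0 + 0.10×288 + 0.05×888 + 0.01×90 = 74.1000
Highest R₀: strategy 2 with 333.1200.

333.12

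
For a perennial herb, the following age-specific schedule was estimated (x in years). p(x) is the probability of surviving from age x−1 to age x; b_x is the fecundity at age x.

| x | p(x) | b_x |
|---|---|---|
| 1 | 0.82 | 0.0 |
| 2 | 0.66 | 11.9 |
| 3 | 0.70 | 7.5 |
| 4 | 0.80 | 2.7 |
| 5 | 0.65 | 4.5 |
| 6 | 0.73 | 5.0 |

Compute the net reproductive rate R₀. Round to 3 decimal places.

11.705

Survivorship from birth: l_x = p_1·p_2·…·p_x.
  l_1 = 0.82000
  l_2 = 0.54120
  l_3 = 0.37884
  l_4 = 0.30307
  l_5 = 0.19700
  l_6 = 0.14381
R₀ = Σ l_x b_x:
  age 1: 0.82000 × 0.0 = 0.0000
  age 2: 0.54120 × 11.9 = 6.4403
  age 3: 0.37884 × 7.5 = 2.8413
  age 4: 0.30307 × 2.7 = 0.8183
  age 5: 0.19700 × 4.5 = 0.8865
  age 6: 0.14381 × 5.0 = 0.7190
R₀ = 0.0000 + 6.4403 + 2.8413 + 0.8183 + 0.8865 + 0.7190 = 11.7054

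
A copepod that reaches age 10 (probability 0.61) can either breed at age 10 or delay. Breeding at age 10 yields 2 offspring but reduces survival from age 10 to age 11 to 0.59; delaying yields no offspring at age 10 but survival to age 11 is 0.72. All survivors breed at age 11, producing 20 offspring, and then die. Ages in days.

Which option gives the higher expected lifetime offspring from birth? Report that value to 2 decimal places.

breed at age 10: R₀ = 0.61 × (2 + 0.59 × 20) = 0.61 × 13.8000 = 8.4180
delay to age 11: R₀ = 0.61 × (0.72 × 20) = 0.61 × 14.4000 = 8.7840
Higher: delay to age 11 (8.7840).

8.78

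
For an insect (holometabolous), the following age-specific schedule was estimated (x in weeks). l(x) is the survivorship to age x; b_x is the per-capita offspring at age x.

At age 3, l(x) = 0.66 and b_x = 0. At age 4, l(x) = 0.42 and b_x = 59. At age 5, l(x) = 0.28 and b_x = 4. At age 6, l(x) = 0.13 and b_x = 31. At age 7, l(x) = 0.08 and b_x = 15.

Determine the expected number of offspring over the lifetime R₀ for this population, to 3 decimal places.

R₀ = Σ l(x) b_x:
  age 3: 0.66 × 0 = 0.0000
  age 4: 0.42 × 59 = 24.7800
  age 5: 0.28 × 4 = 1.1200
  age 6: 0.13 × 31 = 4.0300
  age 7: 0.08 × 15 = 1.2000
R₀ = 0.0000 + 24.7800 + 1.1200 + 4.0300 + 1.2000 = 31.1300

31.130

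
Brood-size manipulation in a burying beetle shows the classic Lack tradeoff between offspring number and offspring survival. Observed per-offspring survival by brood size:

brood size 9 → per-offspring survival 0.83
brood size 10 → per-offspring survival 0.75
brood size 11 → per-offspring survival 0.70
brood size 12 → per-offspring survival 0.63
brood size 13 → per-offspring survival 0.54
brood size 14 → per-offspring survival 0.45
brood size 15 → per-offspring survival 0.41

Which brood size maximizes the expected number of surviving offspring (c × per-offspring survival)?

11

Expected surviving offspring = c × s(c):
  c=9: 9 × 0.83 = 7.470
  c=10: 10 × 0.75 = 7.500
  c=11: 11 × 0.70 = 7.700
  c=12: 12 × 0.63 = 7.560
  c=13: 13 × 0.54 = 7.020
  c=14: 14 × 0.45 = 6.300
  c=15: 15 × 0.41 = 6.150
Maximum at c = 11 (7.700 surviving offspring).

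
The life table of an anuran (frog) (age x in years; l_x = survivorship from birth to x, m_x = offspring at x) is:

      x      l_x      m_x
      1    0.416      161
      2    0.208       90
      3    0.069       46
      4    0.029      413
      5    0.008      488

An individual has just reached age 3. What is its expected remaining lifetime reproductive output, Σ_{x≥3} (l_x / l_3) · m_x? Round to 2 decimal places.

l_3 = 0.069. Conditional survival from age 3 to x is l_x / l_3.
  x=3: (0.069/0.069) × 46 = 46.0000
  x=4: (0.029/0.069) × 413 = 173.5797
  x=5: (0.008/0.069) × 488 = 56.5797
Sum = 46.0000 + 173.5797 + 56.5797 = 276.1594

276.16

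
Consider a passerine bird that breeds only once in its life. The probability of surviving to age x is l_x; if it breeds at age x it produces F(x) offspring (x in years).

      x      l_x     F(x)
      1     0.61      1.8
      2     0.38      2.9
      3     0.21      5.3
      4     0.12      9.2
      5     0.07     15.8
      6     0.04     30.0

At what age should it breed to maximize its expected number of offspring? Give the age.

6

Expected offspring if breeding at age x = l_x × F(x):
  age 1: 0.61 × 1.8 = 1.098
  age 2: 0.38 × 2.9 = 1.102
  age 3: 0.21 × 5.3 = 1.113
  age 4: 0.12 × 9.2 = 1.104
  age 5: 0.07 × 15.8 = 1.106
  age 6: 0.04 × 30.0 = 1.200
Maximum at age 6 (1.200).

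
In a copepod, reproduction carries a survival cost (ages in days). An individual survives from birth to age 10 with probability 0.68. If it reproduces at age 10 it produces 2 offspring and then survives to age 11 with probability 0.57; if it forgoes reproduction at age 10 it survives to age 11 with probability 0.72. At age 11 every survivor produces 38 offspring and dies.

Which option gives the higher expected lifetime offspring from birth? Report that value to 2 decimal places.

breed at age 10: R₀ = 0.68 × (2 + 0.57 × 38) = 0.68 × 23.6600 = 16.0888
delay to age 11: R₀ = 0.68 × (0.72 × 38) = 0.68 × 27.3600 = 18.6048
Higher: delay to age 11 (18.6048).

18.60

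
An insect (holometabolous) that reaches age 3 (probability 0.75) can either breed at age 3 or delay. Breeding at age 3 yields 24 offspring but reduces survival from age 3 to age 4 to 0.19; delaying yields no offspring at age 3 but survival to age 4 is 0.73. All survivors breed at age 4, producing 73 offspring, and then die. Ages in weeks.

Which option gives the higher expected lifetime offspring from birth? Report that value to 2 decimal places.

breed at age 3: R₀ = 0.75 × (24 + 0.19 × 73) = 0.75 × 37.8700 = 28.4025
delay to age 4: R₀ = 0.75 × (0.73 × 73) = 0.75 × 53.2900 = 39.9675
Higher: delay to age 4 (39.9675).

39.97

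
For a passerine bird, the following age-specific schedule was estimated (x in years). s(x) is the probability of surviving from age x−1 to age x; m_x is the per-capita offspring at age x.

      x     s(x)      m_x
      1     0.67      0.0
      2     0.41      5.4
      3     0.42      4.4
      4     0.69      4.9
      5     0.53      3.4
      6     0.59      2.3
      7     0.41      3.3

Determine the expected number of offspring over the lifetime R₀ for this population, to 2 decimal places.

2.62

Survivorship from birth: l_x = s_1·s_2·…·s_x.
  l_1 = 0.67000
  l_2 = 0.27470
  l_3 = 0.11537
  l_4 = 0.07961
  l_5 = 0.04219
  l_6 = 0.02489
  l_7 = 0.01021
R₀ = Σ l_x m_x:
  age 1: 0.67000 × 0.0 = 0.0000
  age 2: 0.27470 × 5.4 = 1.4834
  age 3: 0.11537 × 4.4 = 0.5076
  age 4: 0.07961 × 4.9 = 0.3901
  age 5: 0.04219 × 3.4 = 0.1434
  age 6: 0.02489 × 2.3 = 0.0572
  age 7: 0.01021 × 3.3 = 0.0337
R₀ = 0.0000 + 1.4834 + 0.5076 + 0.3901 + 0.1434 + 0.0572 + 0.0337 = 2.6155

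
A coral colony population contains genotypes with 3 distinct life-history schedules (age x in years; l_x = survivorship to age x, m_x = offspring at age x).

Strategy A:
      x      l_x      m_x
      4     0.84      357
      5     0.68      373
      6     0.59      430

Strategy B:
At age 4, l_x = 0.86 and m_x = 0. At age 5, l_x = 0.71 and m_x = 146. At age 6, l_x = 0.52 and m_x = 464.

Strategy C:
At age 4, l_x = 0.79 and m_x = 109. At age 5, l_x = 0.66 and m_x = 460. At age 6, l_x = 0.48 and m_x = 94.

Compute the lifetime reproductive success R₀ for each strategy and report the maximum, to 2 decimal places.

Strategy A: R₀ = 0.84×357 + 0.68×373 + 0.59×430 = 807.2200
Strategy B: R₀ = 0.86×0 + 0.71×146 + 0.52×464 = 344.9400
Strategy C: R₀ = 0.79×109 + 0.66×460 + 0.48×94 = 434.8300
Highest R₀: strategy A with 807.2200.

807.22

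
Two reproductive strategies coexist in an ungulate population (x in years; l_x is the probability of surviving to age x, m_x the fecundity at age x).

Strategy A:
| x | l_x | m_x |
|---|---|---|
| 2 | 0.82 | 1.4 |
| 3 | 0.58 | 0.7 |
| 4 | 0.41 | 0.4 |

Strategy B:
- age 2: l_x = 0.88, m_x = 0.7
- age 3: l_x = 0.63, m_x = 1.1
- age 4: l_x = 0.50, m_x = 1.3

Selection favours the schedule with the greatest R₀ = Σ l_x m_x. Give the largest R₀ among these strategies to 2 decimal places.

1.96

Strategy A: R₀ = 0.82×1.4 + 0.58×0.7 + 0.41×0.4 = 1.7180
Strategy B: R₀ = 0.88×0.7 + 0.63×1.1 + 0.50×1.3 = 1.9590
Highest R₀: strategy B with 1.9590.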